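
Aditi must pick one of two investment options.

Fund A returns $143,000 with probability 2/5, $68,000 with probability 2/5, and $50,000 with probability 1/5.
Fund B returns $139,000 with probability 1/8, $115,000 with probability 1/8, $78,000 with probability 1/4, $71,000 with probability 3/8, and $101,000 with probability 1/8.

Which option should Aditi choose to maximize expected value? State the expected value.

Fund A = 2/5 × 143000 + 2/5 × 68000 + 1/5 × 50000 = 57200 + 27200 + 10000 = 94400
Fund B = 1/8 × 139000 + 1/8 × 115000 + 1/4 × 78000 + 3/8 × 71000 + 1/8 × 101000 = 17375 + 14375 + 19500 + 26625 + 12625 = 90500

Fund A ($94,400)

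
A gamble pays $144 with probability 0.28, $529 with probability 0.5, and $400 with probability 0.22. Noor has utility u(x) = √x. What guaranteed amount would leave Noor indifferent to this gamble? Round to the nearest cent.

E[u] = 0.28·√144 + 0.5·√529 + 0.22·√400 = 0.28·12 + 0.5·23 + 0.22·20 = 19.26
CE = (19.26)² = 370.9476

$370.95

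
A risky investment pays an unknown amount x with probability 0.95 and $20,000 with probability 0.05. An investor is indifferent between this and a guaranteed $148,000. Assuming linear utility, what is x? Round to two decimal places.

0.95·x + 0.05·20000 = 148000
0.95·x = 148000 − 1000 = 147000
x = 147000 / 0.95 = 154736.8421

x = $154,736.84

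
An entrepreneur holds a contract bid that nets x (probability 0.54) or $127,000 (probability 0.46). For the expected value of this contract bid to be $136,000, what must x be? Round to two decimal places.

x = $143,666.67

0.54·x + 0.46·127000 = 136000
0.54·x = 136000 − 58420 = 77580
x = 77580 / 0.54 = 143666.6667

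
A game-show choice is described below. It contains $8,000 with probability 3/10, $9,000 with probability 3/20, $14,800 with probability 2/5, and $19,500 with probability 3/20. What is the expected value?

$12,595

EV = 3/10 × 8000 + 3/20 × 9000 + 2/5 × 14800 + 3/20 × 19500 = 2400 + 1350 + 5920 + 2925 = 12595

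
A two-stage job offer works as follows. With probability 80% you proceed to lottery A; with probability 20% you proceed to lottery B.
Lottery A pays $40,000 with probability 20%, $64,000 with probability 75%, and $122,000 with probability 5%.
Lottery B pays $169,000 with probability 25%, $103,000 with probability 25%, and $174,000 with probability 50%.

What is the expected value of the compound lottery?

EV(A) = 0.2 × 40000 + 0.75 × 64000 + 0.05 × 122000 = 8000 + 48000 + 6100 = 62100
EV(B) = 0.25 × 169000 + 0.25 × 103000 + 0.5 × 174000 = 42250 + 25750 + 87000 = 155000
Overall = 0.8 × 62100 + 0.2 × 155000 = 49680 + 31000 = 80680

$80,680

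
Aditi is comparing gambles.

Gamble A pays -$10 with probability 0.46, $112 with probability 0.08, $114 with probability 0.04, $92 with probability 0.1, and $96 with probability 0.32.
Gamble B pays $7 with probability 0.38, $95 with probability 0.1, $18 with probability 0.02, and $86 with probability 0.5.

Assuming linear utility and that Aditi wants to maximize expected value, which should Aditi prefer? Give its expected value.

Gamble B ($55.52)

Gamble A = 0.46 × (-10) + 0.08 × 112 + 0.04 × 114 + 0.1 × 92 + 0.32 × 96 = -4.6 + 8.96 + 4.56 + 9.2 + 30.72 = 48.84
Gamble B = 0.38 × 7 + 0.1 × 95 + 0.02 × 18 + 0.5 × 86 = 2.66 + 9.5 + 0.36 + 43 = 55.52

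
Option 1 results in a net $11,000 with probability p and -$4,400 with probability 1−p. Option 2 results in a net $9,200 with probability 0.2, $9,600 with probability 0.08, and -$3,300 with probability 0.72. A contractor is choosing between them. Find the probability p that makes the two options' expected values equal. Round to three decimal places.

EV(Option 2) = 0.2 × 9200 + 0.08 × 9600 + 0.72 × (-3300) = 1840 + 768 − 2376 = 232
p·11000 + (1−p)·(-4400) = 232
15400p − 4400 = 232
p = (232 + 4400) / 15400

p = 0.301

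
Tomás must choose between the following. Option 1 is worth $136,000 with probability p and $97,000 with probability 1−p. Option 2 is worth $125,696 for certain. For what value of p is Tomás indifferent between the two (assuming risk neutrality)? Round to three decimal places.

p·136000 + (1−p)·97000 = 125696
39000p + 97000 = 125696
p = (125696 − 97000) / 39000

p = 0.736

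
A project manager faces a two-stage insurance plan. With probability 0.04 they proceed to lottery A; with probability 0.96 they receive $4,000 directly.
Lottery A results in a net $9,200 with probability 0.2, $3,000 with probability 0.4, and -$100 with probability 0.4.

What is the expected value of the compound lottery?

$3,960

EV(A) = 0.2 × 9200 + 0.4 × 3000 + 0.4 × (-100) = 1840 + 1200 − 40 = 3000
Branch B: 4000 (certain)
Overall = 0.04 × 3000 + 0.96 × 4000 = 120 + 3840 = 3960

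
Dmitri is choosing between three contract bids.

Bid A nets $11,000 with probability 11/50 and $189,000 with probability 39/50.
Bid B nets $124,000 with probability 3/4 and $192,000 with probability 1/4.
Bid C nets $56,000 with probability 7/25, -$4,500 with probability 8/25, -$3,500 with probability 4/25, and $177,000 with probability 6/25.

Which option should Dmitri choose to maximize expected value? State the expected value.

Bid A = 11/50 × 11000 + 39/50 × 189000 = 2420 + 147420 = 149840
Bid B = 3/4 × 124000 + 1/4 × 192000 = 93000 + 48000 = 141000
Bid C = 7/25 × 56000 + 8/25 × (-4500) + 4/25 × (-3500) + 6/25 × 177000 = 15680 − 1440 − 560 + 42480 = 56160

Bid A ($149,840)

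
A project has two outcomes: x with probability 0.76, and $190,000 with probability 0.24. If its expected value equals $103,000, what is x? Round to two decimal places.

x = $75,526.32

0.76·x + 0.24·190000 = 103000
0.76·x = 103000 − 45600 = 57400
x = 57400 / 0.76 = 75526.3158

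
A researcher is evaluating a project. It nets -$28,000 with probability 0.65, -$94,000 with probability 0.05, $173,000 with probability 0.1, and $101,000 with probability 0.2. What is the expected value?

EV = 0.65 × (-28000) + 0.05 × (-94000) + 0.1 × 173000 + 0.2 × 101000 = -18200 − 4700 + 17300 + 20200 = 14600

$14,600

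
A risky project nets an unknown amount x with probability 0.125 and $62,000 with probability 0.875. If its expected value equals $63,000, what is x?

0.125·x + 0.875·62000 = 63000
0.125·x = 63000 − 54250 = 8750
x = 8750 / 0.125 = 70000

x = $70,000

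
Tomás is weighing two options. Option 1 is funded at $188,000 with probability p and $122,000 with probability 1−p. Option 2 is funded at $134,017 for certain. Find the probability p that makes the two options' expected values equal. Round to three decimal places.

p = 0.182

p·188000 + (1−p)·122000 = 134017
66000p + 122000 = 134017
p = (134017 − 122000) / 66000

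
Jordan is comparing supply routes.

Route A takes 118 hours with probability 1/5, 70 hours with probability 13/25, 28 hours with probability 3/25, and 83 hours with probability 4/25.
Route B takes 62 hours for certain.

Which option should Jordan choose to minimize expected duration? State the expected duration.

Route A = 1/5 × 118 + 13/25 × 70 + 3/25 × 28 + 4/25 × 83 = 23.6 + 36.4 + 3.36 + 13.28 = 76.64
Route B: 62 (certain)

Route B (62 hours)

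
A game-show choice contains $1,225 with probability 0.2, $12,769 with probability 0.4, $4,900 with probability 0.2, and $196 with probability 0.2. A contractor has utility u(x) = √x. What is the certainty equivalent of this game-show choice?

$4,761

E[u] = 0.2·√1225 + 0.4·√12769 + 0.2·√4900 + 0.2·√196 = 0.2·35 + 0.4·113 + 0.2·70 + 0.2·14 = 69
CE = (69)² = 4761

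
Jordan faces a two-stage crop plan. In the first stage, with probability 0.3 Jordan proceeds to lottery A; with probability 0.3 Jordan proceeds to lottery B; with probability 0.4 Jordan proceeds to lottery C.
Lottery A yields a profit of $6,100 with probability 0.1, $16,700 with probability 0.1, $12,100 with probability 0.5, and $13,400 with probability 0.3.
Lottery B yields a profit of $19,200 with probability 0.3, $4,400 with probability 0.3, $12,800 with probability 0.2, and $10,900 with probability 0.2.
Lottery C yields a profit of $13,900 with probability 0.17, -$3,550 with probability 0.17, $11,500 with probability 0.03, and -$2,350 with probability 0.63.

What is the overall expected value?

$7,500.60

EV(A) = 0.1 × 6100 + 0.1 × 16700 + 0.5 × 12100 + 0.3 × 13400 = 610 + 1670 + 6050 + 4020 = 12350
EV(B) = 0.3 × 19200 + 0.3 × 4400 + 0.2 × 12800 + 0.2 × 10900 = 5760 + 1320 + 2560 + 2180 = 11820
EV(C) = 0.17 × 13900 + 0.17 × (-3550) + 0.03 × 11500 + 0.63 × (-2350) = 2363 − 603.5 + 345 − 1480.5 = 624
Overall = 0.3 × 12350 + 0.3 × 11820 + 0.4 × 624 = 3705 + 3546 + 249.6 = 7500.6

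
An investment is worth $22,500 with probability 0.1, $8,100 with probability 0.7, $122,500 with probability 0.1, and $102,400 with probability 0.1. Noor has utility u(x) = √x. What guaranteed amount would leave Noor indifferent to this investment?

$21,025

E[u] = 0.1·√22500 + 0.7·√8100 + 0.1·√122500 + 0.1·√102400 = 0.1·150 + 0.7·90 + 0.1·350 + 0.1·320 = 145
CE = (145)² = 21025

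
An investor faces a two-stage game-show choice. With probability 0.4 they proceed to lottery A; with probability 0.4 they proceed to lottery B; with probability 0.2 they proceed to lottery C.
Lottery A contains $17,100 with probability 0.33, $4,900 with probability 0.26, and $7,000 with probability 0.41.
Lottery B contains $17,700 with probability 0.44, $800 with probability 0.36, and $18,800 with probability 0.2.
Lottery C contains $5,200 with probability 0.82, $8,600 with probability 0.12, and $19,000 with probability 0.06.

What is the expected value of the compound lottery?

$9,936.40

EV(A) = 0.33 × 17100 + 0.26 × 4900 + 0.41 × 7000 = 5643 + 1274 + 2870 = 9787
EV(B) = 0.44 × 17700 + 0.36 × 800 + 0.2 × 18800 = 7788 + 288 + 3760 = 11836
EV(C) = 0.82 × 5200 + 0.12 × 8600 + 0.06 × 19000 = 4264 + 1032 + 1140 = 6436
Overall = 0.4 × 9787 + 0.4 × 11836 + 0.2 × 6436 = 3914.8 + 4734.4 + 1287.2 = 9936.4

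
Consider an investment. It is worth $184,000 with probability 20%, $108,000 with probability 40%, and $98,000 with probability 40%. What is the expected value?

EV = 0.2 × 184000 + 0.4 × 108000 + 0.4 × 98000 = 36800 + 43200 + 39200 = 119200

$119,200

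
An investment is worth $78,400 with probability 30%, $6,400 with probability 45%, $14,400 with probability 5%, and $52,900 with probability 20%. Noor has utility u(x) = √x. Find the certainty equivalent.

E[u] = 0.3·√78400 + 0.45·√6400 + 0.05·√14400 + 0.2·√52900 = 0.3·280 + 0.45·80 + 0.05·120 + 0.2·230 = 172
CE = (172)² = 29584

$29,584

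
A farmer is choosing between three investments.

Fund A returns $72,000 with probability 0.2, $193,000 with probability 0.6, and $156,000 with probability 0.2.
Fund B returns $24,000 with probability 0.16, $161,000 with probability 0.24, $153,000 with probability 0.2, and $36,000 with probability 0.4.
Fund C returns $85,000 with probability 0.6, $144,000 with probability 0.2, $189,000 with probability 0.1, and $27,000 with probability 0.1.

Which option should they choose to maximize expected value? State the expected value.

Fund A = 0.2 × 72000 + 0.6 × 193000 + 0.2 × 156000 = 14400 + 115800 + 31200 = 161400
Fund B = 0.16 × 24000 + 0.24 × 161000 + 0.2 × 153000 + 0.4 × 36000 = 3840 + 38640 + 30600 + 14400 = 87480
Fund C = 0.6 × 85000 + 0.2 × 144000 + 0.1 × 189000 + 0.1 × 27000 = 51000 + 28800 + 18900 + 2700 = 101400

Fund A ($161,400)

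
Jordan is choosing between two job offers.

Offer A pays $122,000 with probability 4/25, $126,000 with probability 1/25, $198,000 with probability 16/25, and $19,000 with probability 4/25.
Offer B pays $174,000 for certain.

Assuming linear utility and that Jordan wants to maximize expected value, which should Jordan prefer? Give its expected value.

Offer A = 4/25 × 122000 + 1/25 × 126000 + 16/25 × 198000 + 4/25 × 19000 = 19520 + 5040 + 126720 + 3040 = 154320
Offer B: 174000 (certain)

Offer B ($174,000)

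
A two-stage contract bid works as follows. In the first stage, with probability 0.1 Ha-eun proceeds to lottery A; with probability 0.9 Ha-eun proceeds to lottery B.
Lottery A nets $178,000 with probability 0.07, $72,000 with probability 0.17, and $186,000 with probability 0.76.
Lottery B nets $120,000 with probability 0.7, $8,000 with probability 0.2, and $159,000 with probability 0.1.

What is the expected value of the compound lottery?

$107,956

EV(A) = 0.07 × 178000 + 0.17 × 72000 + 0.76 × 186000 = 12460 + 12240 + 141360 = 166060
EV(B) = 0.7 × 120000 + 0.2 × 8000 + 0.1 × 159000 = 84000 + 1600 + 15900 = 101500
Overall = 0.1 × 166060 + 0.9 × 101500 = 16606 + 91350 = 107956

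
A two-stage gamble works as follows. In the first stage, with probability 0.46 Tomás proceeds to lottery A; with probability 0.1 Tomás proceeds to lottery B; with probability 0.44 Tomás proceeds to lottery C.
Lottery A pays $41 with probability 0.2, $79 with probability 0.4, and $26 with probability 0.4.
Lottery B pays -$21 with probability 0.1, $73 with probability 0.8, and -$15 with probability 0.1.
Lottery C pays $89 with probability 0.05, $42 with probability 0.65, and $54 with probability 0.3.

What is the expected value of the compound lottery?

EV(A) = 0.2 × 41 + 0.4 × 79 + 0.4 × 26 = 8.2 + 31.6 + 10.4 = 50.2
EV(B) = 0.1 × (-21) + 0.8 × 73 + 0.1 × (-15) = -2.1 + 58.4 − 1.5 = 54.8
EV(C) = 0.05 × 89 + 0.65 × 42 + 0.3 × 54 = 4.45 + 27.3 + 16.2 = 47.95
Overall = 0.46 × 50.2 + 0.1 × 54.8 + 0.44 × 47.95 = 23.092 + 5.48 + 21.098 = 49.67

$49.67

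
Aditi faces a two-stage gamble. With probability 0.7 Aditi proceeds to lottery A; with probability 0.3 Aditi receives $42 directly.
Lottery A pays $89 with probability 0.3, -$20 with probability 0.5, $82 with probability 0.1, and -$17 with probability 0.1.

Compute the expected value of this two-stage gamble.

EV(A) = 0.3 × 89 + 0.5 × (-20) + 0.1 × 82 + 0.1 × (-17) = 26.7 − 10 + 8.2 − 1.7 = 23.2
Branch B: 42 (certain)
Overall = 0.7 × 23.2 + 0.3 × 42 = 16.24 + 12.6 = 28.84

$28.84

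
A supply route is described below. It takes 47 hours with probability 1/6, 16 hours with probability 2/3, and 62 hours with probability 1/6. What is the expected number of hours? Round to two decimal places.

28.83 hours

EV = 1/6 × 47 + 2/3 × 16 + 1/6 × 62 = 7.8333 + 10.6667 + 10.3333 = 28.8333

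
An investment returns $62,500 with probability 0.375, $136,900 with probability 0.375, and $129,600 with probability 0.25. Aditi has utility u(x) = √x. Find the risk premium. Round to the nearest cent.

E[u] = 0.375·√62500 + 0.375·√136900 + 0.25·√129600 = 0.375·250 + 0.375·370 + 0.25·360 = 322.5
CE = (322.5)² = 104006.25
Risk premium = EV − CE = 107175 − 104006.25 = 3168.75

$3,168.75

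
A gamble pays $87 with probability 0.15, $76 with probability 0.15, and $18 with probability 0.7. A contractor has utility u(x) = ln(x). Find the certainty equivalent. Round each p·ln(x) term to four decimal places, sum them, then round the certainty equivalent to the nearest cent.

E[u] = 0.15·ln(87) + 0.15·ln(76) + 0.7·ln(18) = 0.6699 + 0.6496 + 2.0233 = 3.3428
CE = e^3.3428 ≈ 28.30

$28.30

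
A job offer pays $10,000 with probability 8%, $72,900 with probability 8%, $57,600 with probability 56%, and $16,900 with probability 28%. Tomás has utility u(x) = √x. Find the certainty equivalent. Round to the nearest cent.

$40,160.16

E[u] = 0.08·√10000 + 0.08·√72900 + 0.56·√57600 + 0.28·√16900 = 0.08·100 + 0.08·270 + 0.56·240 + 0.28·130 = 200.4
CE = (200.4)² = 40160.16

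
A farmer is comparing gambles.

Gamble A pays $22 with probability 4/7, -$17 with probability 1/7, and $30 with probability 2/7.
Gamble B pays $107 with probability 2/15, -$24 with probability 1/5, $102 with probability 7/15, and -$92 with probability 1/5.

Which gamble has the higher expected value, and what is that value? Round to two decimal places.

Gamble B ($38.67)

Gamble A = 4/7 × 22 + 1/7 × (-17) + 2/7 × 30 = 12.5714 − 2.4286 + 8.5714 = 18.7143
Gamble B = 2/15 × 107 + 1/5 × (-24) + 7/15 × 102 + 1/5 × (-92) = 14.2667 − 4.8 + 47.6 − 18.4 = 38.6667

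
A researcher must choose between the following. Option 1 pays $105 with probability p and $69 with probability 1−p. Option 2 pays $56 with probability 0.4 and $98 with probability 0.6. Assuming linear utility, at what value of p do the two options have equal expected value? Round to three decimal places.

p = 0.339

EV(Option 2) = 0.4 × 56 + 0.6 × 98 = 22.4 + 58.8 = 81.2
p·105 + (1−p)·69 = 81.2
36p + 69 = 81.2
p = (81.2 − 69) / 36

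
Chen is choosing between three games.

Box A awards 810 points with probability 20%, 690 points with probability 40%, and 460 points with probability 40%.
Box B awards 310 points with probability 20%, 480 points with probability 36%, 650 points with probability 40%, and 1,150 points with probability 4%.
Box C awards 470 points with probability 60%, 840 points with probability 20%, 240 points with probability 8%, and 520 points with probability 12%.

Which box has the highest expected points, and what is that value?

Box A = 0.2 × 810 + 0.4 × 690 + 0.4 × 460 = 162 + 276 + 184 = 622
Box B = 0.2 × 310 + 0.36 × 480 + 0.4 × 650 + 0.04 × 1150 = 62 + 172.8 + 260 + 46 = 540.8
Box C = 0.6 × 470 + 0.2 × 840 + 0.08 × 240 + 0.12 × 520 = 282 + 168 + 19.2 + 62.4 = 531.6

Box A (622 points)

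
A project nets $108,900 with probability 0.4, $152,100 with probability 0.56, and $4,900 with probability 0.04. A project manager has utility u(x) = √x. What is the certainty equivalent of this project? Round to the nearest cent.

E[u] = 0.4·√108900 + 0.56·√152100 + 0.04·√4900 = 0.4·330 + 0.56·390 + 0.04·70 = 353.2
CE = (353.2)² = 124750.24

$124,750.24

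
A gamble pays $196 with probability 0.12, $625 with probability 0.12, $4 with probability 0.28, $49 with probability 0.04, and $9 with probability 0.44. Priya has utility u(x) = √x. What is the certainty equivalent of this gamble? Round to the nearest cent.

E[u] = 0.12·√196 + 0.12·√625 + 0.28·√4 + 0.04·√49 + 0.44·√9 = 0.12·14 + 0.12·25 + 0.28·2 + 0.04·7 + 0.44·3 = 6.84
CE = (6.84)² = 46.7856

$46.79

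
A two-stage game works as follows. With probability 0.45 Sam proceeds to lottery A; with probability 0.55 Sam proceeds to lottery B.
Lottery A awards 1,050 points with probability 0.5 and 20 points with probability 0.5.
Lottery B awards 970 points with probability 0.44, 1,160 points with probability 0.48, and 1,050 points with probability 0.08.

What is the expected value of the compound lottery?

EV(A) = 0.5 × 1050 + 0.5 × 20 = 525 + 10 = 535
EV(B) = 0.44 × 970 + 0.48 × 1160 + 0.08 × 1050 = 426.8 + 556.8 + 84 = 1067.6
Overall = 0.45 × 535 + 0.55 × 1067.6 = 240.75 + 587.18 = 827.93

827.93 points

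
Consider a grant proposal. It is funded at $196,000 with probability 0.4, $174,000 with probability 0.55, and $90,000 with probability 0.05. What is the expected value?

$178,600

EV = 0.4 × 196000 + 0.55 × 174000 + 0.05 × 90000 = 78400 + 95700 + 4500 = 178600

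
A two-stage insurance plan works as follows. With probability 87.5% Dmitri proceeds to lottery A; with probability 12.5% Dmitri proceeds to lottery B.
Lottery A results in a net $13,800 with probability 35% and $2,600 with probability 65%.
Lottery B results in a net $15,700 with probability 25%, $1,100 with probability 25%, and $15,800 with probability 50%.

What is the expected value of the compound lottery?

$7,217.50

EV(A) = 0.35 × 13800 + 0.65 × 2600 = 4830 + 1690 = 6520
EV(B) = 0.25 × 15700 + 0.25 × 1100 + 0.5 × 15800 = 3925 + 275 + 7900 = 12100
Overall = 0.875 × 6520 + 0.125 × 12100 = 5705 + 1512.5 = 7217.5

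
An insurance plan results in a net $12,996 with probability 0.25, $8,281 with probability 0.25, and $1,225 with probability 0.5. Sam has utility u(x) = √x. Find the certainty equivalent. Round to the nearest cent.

E[u] = 0.25·√12996 + 0.25·√8281 + 0.5·√1225 = 0.25·114 + 0.25·91 + 0.5·35 = 68.75
CE = (68.75)² = 4726.5625

$4,726.56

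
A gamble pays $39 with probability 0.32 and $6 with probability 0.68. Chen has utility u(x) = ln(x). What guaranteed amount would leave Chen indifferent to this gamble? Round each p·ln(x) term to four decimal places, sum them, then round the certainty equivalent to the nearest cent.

$10.92

E[u] = 0.32·ln(39) + 0.68·ln(6) = 1.1723 + 1.2184 = 2.3907
CE = e^2.3907 ≈ 10.92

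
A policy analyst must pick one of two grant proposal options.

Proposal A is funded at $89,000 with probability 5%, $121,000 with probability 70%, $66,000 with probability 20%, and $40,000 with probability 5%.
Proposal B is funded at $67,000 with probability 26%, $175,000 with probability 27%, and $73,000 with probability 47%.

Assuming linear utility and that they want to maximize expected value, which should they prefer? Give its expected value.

Proposal A ($104,350)

Proposal A = 0.05 × 89000 + 0.7 × 121000 + 0.2 × 66000 + 0.05 × 40000 = 4450 + 84700 + 13200 + 2000 = 104350
Proposal B = 0.26 × 67000 + 0.27 × 175000 + 0.47 × 73000 = 17420 + 47250 + 34310 = 98980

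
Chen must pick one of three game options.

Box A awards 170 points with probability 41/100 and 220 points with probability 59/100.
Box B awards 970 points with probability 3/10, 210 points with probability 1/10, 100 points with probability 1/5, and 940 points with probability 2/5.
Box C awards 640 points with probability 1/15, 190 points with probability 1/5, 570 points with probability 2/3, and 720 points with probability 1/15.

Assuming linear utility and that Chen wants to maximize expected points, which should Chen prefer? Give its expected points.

Box B (708 points)

Box A = 41/100 × 170 + 59/100 × 220 = 69.7 + 129.8 = 199.5
Box B = 3/10 × 970 + 1/10 × 210 + 1/5 × 100 + 2/5 × 940 = 291 + 21 + 20 + 376 = 708
Box C = 1/15 × 640 + 1/5 × 190 + 2/3 × 570 + 1/15 × 720 = 42.6667 + 38 + 380 + 48 = 508.6667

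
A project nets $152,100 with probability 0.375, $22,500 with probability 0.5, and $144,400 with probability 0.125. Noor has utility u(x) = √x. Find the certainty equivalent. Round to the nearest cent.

$72,226.56

E[u] = 0.375·√152100 + 0.5·√22500 + 0.125·√144400 = 0.375·390 + 0.5·150 + 0.125·380 = 268.75
CE = (268.75)² = 72226.5625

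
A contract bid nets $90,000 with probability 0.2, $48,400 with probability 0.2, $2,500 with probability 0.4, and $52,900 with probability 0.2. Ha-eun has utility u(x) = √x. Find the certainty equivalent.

$28,900

E[u] = 0.2·√90000 + 0.2·√48400 + 0.4·√2500 + 0.2·√52900 = 0.2·300 + 0.2·220 + 0.4·50 + 0.2·230 = 170
CE = (170)² = 28900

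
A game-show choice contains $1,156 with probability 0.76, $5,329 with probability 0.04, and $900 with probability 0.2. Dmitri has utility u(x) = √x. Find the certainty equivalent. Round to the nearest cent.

$1,208.26

E[u] = 0.76·√1156 + 0.04·√5329 + 0.2·√900 = 0.76·34 + 0.04·73 + 0.2·30 = 34.76
CE = (34.76)² = 1208.2576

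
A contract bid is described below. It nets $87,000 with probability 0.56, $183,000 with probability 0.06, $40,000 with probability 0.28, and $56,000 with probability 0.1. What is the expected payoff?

EV = 0.56 × 87000 + 0.06 × 183000 + 0.28 × 40000 + 0.1 × 56000 = 48720 + 10980 + 11200 + 5600 = 76500

$76,500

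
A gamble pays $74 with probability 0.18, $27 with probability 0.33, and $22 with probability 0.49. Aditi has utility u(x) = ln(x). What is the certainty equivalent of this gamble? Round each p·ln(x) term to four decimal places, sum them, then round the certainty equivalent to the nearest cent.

$29.28

E[u] = 0.18·ln(74) + 0.33·ln(27) + 0.49·ln(22) = 0.7747 + 1.0876 + 1.5146 = 3.3769
CE = e^3.3769 ≈ 29.28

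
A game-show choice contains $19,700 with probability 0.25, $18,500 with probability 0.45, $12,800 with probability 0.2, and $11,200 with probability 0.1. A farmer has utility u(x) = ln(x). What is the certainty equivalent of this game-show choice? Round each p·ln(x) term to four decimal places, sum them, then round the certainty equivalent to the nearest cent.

$16,604.02

E[u] = 0.25·ln(19700) + 0.45·ln(18500) + 0.2·ln(12800) + 0.1·ln(11200) = 2.4721 + 4.4215 + 1.8914 + 0.9324 = 9.7174
CE = e^9.7174 ≈ 16604.02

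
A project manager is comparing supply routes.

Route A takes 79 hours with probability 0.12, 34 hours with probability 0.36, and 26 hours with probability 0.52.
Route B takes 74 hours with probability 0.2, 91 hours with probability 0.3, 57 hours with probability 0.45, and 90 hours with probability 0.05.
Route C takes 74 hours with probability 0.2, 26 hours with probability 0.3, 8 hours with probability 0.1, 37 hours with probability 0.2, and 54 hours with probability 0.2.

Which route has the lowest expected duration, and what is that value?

Route A (35.24 hours)

Route A = 0.12 × 79 + 0.36 × 34 + 0.52 × 26 = 9.48 + 12.24 + 13.52 = 35.24
Route B = 0.2 × 74 + 0.3 × 91 + 0.45 × 57 + 0.05 × 90 = 14.8 + 27.3 + 25.65 + 4.5 = 72.25
Route C = 0.2 × 74 + 0.3 × 26 + 0.1 × 8 + 0.2 × 37 + 0.2 × 54 = 14.8 + 7.8 + 0.8 + 7.4 + 10.8 = 41.6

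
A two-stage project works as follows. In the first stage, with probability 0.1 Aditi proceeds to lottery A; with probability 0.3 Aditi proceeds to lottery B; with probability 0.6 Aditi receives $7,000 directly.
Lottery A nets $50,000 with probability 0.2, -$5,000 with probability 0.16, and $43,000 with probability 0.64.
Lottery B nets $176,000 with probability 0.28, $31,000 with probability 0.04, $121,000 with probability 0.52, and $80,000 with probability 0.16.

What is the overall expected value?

EV(A) = 0.2 × 50000 + 0.16 × (-5000) + 0.64 × 43000 = 10000 − 800 + 27520 = 36720
EV(B) = 0.28 × 176000 + 0.04 × 31000 + 0.52 × 121000 + 0.16 × 80000 = 49280 + 1240 + 62920 + 12800 = 126240
Branch C: 7000 (certain)
Overall = 0.1 × 36720 + 0.3 × 126240 + 0.6 × 7000 = 3672 + 37872 + 4200 = 45744

$45,744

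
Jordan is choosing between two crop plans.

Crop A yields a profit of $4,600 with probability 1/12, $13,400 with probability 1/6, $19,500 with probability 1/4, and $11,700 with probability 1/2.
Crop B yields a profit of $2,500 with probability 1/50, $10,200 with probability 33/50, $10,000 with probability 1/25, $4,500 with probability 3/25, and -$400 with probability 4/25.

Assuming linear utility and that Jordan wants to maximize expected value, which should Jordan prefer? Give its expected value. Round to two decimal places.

Crop A = 1/12 × 4600 + 1/6 × 13400 + 1/4 × 19500 + 1/2 × 11700 = 383.3333 + 2233.3333 + 4875 + 5850 = 13341.6667
Crop B = 1/50 × 2500 + 33/50 × 10200 + 1/25 × 10000 + 3/25 × 4500 + 4/25 × (-400) = 50 + 6732 + 400 + 540 − 64 = 7658

Crop A ($13,341.67)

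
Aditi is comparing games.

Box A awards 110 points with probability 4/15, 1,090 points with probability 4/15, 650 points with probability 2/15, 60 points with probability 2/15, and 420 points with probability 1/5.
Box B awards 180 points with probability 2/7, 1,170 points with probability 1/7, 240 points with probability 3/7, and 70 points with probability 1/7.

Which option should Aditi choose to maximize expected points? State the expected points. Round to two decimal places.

Box A (498.67 points)

Box A = 4/15 × 110 + 4/15 × 1090 + 2/15 × 650 + 2/15 × 60 + 1/5 × 420 = 29.3333 + 290.6667 + 86.6667 + 8 + 84 = 498.6667
Box B = 2/7 × 180 + 1/7 × 1170 + 3/7 × 240 + 1/7 × 70 = 51.4286 + 167.1429 + 102.8571 + 10 = 331.4286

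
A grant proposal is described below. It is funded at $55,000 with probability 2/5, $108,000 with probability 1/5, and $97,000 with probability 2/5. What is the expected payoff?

EV = 2/5 × 55000 + 1/5 × 108000 + 2/5 × 97000 = 22000 + 21600 + 38800 = 82400

$82,400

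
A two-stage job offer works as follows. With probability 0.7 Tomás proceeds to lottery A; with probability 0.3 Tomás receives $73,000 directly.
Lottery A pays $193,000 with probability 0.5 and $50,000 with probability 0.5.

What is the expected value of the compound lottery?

EV(A) = 0.5 × 193000 + 0.5 × 50000 = 96500 + 25000 = 121500
Branch B: 73000 (certain)
Overall = 0.7 × 121500 + 0.3 × 73000 = 85050 + 21900 = 106950

$106,950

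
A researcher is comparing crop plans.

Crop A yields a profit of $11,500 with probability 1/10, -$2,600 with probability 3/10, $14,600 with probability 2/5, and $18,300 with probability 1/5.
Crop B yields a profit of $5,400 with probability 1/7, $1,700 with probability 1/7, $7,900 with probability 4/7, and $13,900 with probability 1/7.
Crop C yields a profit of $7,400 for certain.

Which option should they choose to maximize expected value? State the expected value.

Crop A ($9,870)

Crop A = 1/10 × 11500 + 3/10 × (-2600) + 2/5 × 14600 + 1/5 × 18300 = 1150 − 780 + 5840 + 3660 = 9870
Crop B = 1/7 × 5400 + 1/7 × 1700 + 4/7 × 7900 + 1/7 × 13900 = 771.4286 + 242.8571 + 4514.2857 + 1985.7143 = 7514.2857
Crop C: 7400 (certain)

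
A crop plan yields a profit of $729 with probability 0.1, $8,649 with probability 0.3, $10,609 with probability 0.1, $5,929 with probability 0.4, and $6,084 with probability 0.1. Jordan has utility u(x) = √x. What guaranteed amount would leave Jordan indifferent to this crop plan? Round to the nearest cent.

E[u] = 0.1·√729 + 0.3·√8649 + 0.1·√10609 + 0.4·√5929 + 0.1·√6084 = 0.1·27 + 0.3·93 + 0.1·103 + 0.4·77 + 0.1·78 = 79.5
CE = (79.5)² = 6320.25

$6,320.25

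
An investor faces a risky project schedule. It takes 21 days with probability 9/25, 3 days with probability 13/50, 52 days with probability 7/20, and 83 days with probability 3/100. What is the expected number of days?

EV = 9/25 × 21 + 13/50 × 3 + 7/20 × 52 + 3/100 × 83 = 7.56 + 0.78 + 18.2 + 2.49 = 29.03

29.03 days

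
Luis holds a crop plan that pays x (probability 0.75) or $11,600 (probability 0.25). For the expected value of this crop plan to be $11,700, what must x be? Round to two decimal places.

x = $11,733.33

0.75·x + 0.25·11600 = 11700
0.75·x = 11700 − 2900 = 8800
x = 8800 / 0.75 = 11733.3333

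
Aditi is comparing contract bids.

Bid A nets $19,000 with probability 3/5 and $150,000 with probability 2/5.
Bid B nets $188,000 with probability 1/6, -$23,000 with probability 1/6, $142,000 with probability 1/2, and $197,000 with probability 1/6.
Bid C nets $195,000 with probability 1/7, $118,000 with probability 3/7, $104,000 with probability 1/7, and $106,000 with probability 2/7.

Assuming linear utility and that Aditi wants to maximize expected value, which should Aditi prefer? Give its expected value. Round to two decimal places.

Bid B ($131,333.33)

Bid A = 3/5 × 19000 + 2/5 × 150000 = 11400 + 60000 = 71400
Bid B = 1/6 × 188000 + 1/6 × (-23000) + 1/2 × 142000 + 1/6 × 197000 = 31333.3333 − 3833.3333 + 71000 + 32833.3333 = 131333.3333
Bid C = 1/7 × 195000 + 3/7 × 118000 + 1/7 × 104000 + 2/7 × 106000 = 27857.1429 + 50571.4286 + 14857.1429 + 30285.7143 = 123571.4286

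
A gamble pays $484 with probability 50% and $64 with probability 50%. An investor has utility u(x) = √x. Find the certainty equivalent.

$225

E[u] = 0.5·√484 + 0.5·√64 = 0.5·22 + 0.5·8 = 15
CE = (15)² = 225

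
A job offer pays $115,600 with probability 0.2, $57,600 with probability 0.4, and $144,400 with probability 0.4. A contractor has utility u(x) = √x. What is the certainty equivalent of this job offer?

E[u] = 0.2·√115600 + 0.4·√57600 + 0.4·√144400 = 0.2·340 + 0.4·240 + 0.4·380 = 316
CE = (316)² = 99856

$99,856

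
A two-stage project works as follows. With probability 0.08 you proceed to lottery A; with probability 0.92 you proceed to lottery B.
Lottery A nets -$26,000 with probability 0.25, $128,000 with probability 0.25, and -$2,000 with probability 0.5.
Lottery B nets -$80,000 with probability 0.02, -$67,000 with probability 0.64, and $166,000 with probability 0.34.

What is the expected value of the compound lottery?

$12,963.20

EV(A) = 0.25 × (-26000) + 0.25 × 128000 + 0.5 × (-2000) = -6500 + 32000 − 1000 = 24500
EV(B) = 0.02 × (-80000) + 0.64 × (-67000) + 0.34 × 166000 = -1600 − 42880 + 56440 = 11960
Overall = 0.08 × 24500 + 0.92 × 11960 = 1960 + 11003.2 = 12963.2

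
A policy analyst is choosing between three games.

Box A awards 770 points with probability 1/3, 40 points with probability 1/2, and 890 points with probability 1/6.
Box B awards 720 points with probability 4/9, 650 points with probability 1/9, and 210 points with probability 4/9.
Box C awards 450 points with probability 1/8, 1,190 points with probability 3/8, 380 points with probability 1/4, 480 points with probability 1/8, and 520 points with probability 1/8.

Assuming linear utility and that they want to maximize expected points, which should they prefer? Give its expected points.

Box C (722.5 points)

Box A = 1/3 × 770 + 1/2 × 40 + 1/6 × 890 = 256.6667 + 20 + 148.3333 = 425
Box B = 4/9 × 720 + 1/9 × 650 + 4/9 × 210 = 320 + 72.2222 + 93.3333 = 485.5556
Box C = 1/8 × 450 + 3/8 × 1190 + 1/4 × 380 + 1/8 × 480 + 1/8 × 520 = 56.25 + 446.25 + 95 + 60 + 65 = 722.5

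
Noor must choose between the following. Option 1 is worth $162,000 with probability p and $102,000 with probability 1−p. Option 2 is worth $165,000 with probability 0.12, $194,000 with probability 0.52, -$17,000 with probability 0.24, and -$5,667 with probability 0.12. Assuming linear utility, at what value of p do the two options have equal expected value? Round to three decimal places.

EV(Option 2) = 0.12 × 165000 + 0.52 × 194000 + 0.24 × (-17000) + 0.12 × (-5667) = 19800 + 100880 − 4080 − 680.04 = 115919.96
p·162000 + (1−p)·102000 = 115919.96
60000p + 102000 = 115919.96
p = (115919.96 − 102000) / 60000

p = 0.232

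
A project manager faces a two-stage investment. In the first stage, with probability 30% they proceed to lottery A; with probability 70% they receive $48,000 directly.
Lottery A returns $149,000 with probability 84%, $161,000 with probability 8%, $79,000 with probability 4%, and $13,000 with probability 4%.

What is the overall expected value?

EV(A) = 0.84 × 149000 + 0.08 × 161000 + 0.04 × 79000 + 0.04 × 13000 = 125160 + 12880 + 3160 + 520 = 141720
Branch B: 48000 (certain)
Overall = 0.3 × 141720 + 0.7 × 48000 = 42516 + 33600 = 76116

$76,116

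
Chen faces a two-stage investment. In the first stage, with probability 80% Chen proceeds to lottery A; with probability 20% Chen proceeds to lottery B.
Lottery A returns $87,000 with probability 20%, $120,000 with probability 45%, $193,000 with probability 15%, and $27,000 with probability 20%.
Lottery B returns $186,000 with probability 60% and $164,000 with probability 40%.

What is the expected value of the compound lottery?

EV(A) = 0.2 × 87000 + 0.45 × 120000 + 0.15 × 193000 + 0.2 × 27000 = 17400 + 54000 + 28950 + 5400 = 105750
EV(B) = 0.6 × 186000 + 0.4 × 164000 = 111600 + 65600 = 177200
Overall = 0.8 × 105750 + 0.2 × 177200 = 84600 + 35440 = 120040

$120,040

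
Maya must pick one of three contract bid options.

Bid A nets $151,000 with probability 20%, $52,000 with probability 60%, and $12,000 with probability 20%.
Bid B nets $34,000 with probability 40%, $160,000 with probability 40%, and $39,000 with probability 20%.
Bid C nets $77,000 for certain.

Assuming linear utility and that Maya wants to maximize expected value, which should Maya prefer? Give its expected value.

Bid A = 0.2 × 151000 + 0.6 × 52000 + 0.2 × 12000 = 30200 + 31200 + 2400 = 63800
Bid B = 0.4 × 34000 + 0.4 × 160000 + 0.2 × 39000 = 13600 + 64000 + 7800 = 85400
Bid C: 77000 (certain)

Bid B ($85,400)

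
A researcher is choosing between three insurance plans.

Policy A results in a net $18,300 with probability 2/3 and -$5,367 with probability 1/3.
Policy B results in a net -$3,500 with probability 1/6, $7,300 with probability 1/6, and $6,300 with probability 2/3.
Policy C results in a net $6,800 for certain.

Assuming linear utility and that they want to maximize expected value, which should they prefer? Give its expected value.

Policy A ($10,411)

Policy A = 2/3 × 18300 + 1/3 × (-5367) = 12200 − 1789 = 10411
Policy B = 1/6 × (-3500) + 1/6 × 7300 + 2/3 × 6300 = -583.3333 + 1216.6667 + 4200 = 4833.3333
Policy C: 6800 (certain)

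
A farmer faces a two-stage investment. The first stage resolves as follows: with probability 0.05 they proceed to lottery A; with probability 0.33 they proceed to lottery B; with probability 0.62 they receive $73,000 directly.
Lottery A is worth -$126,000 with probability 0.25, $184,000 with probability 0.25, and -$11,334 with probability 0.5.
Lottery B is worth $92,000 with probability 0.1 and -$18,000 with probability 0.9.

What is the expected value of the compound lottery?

EV(A) = 0.25 × (-126000) + 0.25 × 184000 + 0.5 × (-11334) = -31500 + 46000 − 5667 = 8833
EV(B) = 0.1 × 92000 + 0.9 × (-18000) = 9200 − 16200 = -7000
Branch C: 73000 (certain)
Overall = 0.05 × 8833 + 0.33 × (-7000) + 0.62 × 73000 = 441.65 − 2310 + 45260 = 43391.65

$43,391.65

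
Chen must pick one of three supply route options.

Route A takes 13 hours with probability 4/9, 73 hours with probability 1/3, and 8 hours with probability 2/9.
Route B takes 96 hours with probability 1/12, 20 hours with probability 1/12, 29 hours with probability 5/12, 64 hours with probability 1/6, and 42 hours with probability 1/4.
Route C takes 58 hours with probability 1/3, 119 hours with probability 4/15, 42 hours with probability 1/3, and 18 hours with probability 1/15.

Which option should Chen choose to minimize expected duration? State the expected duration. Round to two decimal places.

Route A (31.89 hours)

Route A = 4/9 × 13 + 1/3 × 73 + 2/9 × 8 = 5.7778 + 24.3333 + 1.7778 = 31.8889
Route B = 1/12 × 96 + 1/12 × 20 + 5/12 × 29 + 1/6 × 64 + 1/4 × 42 = 8 + 1.6667 + 12.0833 + 10.6667 + 10.5 = 42.9167
Route C = 1/3 × 58 + 4/15 × 119 + 1/3 × 42 + 1/15 × 18 = 19.3333 + 31.7333 + 14 + 1.2 = 66.2667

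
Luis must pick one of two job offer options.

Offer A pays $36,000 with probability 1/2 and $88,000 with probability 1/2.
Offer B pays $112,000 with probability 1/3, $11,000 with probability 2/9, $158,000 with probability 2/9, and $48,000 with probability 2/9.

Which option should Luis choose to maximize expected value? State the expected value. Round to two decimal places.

Offer B ($85,555.56)

Offer A = 1/2 × 36000 + 1/2 × 88000 = 18000 + 44000 = 62000
Offer B = 1/3 × 112000 + 2/9 × 11000 + 2/9 × 158000 + 2/9 × 48000 = 37333.3333 + 2444.4444 + 35111.1111 + 10666.6667 = 85555.5556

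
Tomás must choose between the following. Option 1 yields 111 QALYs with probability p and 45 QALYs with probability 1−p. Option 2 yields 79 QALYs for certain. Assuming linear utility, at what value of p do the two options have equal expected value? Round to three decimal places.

p = 0.515

p·111 + (1−p)·45 = 79
66p + 45 = 79
p = (79 − 45) / 66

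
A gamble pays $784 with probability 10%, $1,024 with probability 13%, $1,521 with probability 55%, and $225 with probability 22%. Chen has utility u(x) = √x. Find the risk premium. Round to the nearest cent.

$92.05

E[u] = 0.1·√784 + 0.13·√1024 + 0.55·√1521 + 0.22·√225 = 0.1·28 + 0.13·32 + 0.55·39 + 0.22·15 = 31.71
CE = (31.71)² = 1005.5241
Risk premium = EV − CE = 1097.57 − 1005.5241 = 92.0459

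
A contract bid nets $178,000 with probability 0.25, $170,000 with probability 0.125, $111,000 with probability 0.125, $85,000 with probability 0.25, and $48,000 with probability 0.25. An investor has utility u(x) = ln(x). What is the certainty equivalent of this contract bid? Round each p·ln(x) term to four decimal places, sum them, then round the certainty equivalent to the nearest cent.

E[u] = 0.25·ln(178000) + 0.125·ln(170000) + 0.125·ln(111000) + 0.25·ln(85000) + 0.25·ln(48000) = 3.0224 + 1.5054 + 1.4522 + 2.8376 + 2.6947 = 11.5123
CE = e^11.5123 ≈ 99937.47

$99,937.47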